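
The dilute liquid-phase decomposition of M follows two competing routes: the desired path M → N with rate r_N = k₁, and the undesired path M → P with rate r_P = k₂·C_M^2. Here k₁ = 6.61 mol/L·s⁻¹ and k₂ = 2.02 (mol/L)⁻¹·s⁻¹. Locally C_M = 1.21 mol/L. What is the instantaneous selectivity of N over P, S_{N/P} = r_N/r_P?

2.24

S_{N/P} = r_N/r_P = (k₁)/(k₂·C_M^2) = (k₁/k₂)·C_M^-2.
= (6.61) / (2.02×1.210^2) = 6.610/2.957 = 2.24.
The undesired path is higher order in M, so low C_M (CSTR or dilute feed) favours N.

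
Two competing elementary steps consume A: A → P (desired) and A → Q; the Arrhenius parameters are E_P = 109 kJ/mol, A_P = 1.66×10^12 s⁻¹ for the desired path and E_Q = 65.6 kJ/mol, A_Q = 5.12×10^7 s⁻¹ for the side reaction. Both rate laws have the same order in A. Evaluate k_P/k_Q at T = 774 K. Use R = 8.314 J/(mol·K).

38.2

With equal orders, S_{P/Q} = k_P/k_Q = (A_P/A_Q)·exp[(E_Q−E_P)/(RT)].
(E_Q−E_P)/(RT) = (65.6−109)×10³/(8.314×774) = -43400/6435 = -6.744.
k_P/k_Q = (1.66×10^12/5.12×10^7)·exp(-6.744) = 32422 × 0.001178 = 38.2.
Since E_P > E_Q, raising the temperature improves selectivity toward P.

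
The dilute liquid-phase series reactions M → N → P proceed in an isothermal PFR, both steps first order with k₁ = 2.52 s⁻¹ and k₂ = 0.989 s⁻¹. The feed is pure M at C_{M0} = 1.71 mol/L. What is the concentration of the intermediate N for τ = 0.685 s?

For first-order series with pure M initially, C_N(τ) = k₁C_{M0}/(k₂−k₁)·(e^(−k₁τ) − e^(−k₂τ)).
e^(−k₁τ) = e^(−2.52×0.685) = e^(−1.726) = 0.1780; e^(−k₂τ) = e^(−0.6775) = 0.5079.
C_N = 2.52×1.71/(0.989−2.52) × (0.1780−0.5079) = (-2.815)×(-0.3299) = 0.9287 mol/L.

0.929 mol/L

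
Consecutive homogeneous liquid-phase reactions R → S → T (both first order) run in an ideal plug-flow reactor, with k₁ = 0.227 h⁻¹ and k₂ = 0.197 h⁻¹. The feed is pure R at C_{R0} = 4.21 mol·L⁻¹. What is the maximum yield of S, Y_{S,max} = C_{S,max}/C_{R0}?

Evaluating C_S at τ_opt = ln(k₂/k₁)/(k₂−k₁) gives C_{S,max}/C_{R0} = (k₁/k₂)^[k₂/(k₂−k₁)].
= (0.227/0.197)^(0.197/(0.197−0.227)) = (1.152)^(-6.567) = 0.3942.

0.394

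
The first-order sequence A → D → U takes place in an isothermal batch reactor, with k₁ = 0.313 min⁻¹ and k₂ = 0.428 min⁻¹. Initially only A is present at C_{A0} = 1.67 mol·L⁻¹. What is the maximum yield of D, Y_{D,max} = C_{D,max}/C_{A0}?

0.312

Evaluating C_D at t_opt = ln(k₂/k₁)/(k₂−k₁) gives C_{D,max}/C_{A0} = (k₁/k₂)^[k₂/(k₂−k₁)].
= (0.313/0.428)^(0.428/(0.428−0.313)) = (0.7313)^(3.722) = 0.3120.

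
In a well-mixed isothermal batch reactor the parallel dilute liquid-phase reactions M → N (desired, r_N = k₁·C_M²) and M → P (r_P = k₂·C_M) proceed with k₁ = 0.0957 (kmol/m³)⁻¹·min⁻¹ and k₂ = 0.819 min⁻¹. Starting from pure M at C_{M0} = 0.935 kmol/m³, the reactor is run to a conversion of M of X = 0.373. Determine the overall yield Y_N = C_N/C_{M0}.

C_M = C_{M0}(1−X) = 0.5862 kmol/m³.
Along a PFR/batch, dC_P/dC_M = −r_P/(r_N+r_P) = −k₂/(k₂+k₁·C_M).
Integrating from C_{M0} to C_M: C_P = (0.819/0.0957)·ln[(0.819+0.0957·0.935)/(0.819+0.0957·0.586)] = 8.558·ln(0.9085/0.8751) = 0.3203 kmol/m³.
Then C_N = (C_{M0}−C_M) − C_P = 0.3488 − 0.3203 = 0.02843 kmol/m³.
Y_N = C_N/C_{M0} = 0.02843/0.935 = 0.0304.

0.0304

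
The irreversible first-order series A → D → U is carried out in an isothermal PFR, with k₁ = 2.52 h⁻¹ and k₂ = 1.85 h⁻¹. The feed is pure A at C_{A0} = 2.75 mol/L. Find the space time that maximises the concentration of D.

0.461 h

For first-order series the maximum of C_D occurs at τ_opt = ln(k₂/k₁)/(k₂−k₁).
= ln(1.85/2.52)/(1.85−2.52) = ln(0.7341)/-0.6700 = -0.3091/-0.6700 = 0.461 h.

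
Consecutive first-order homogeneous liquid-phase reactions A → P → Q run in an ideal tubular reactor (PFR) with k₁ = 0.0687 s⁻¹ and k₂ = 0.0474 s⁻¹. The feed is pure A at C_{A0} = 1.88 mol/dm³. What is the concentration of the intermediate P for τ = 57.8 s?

0.277 mol/dm³

Solving the coupled first-order balances gives C_P(τ) = [k₁/(k₂−k₁)]·C_{A0}·(e^(−k₁τ) − e^(−k₂τ)).
e^(−k₁τ) = e^(−0.0687×57.8) = e^(−3.971) = 0.01886; e^(−k₂τ) = e^(−2.740) = 0.06459.
C_P = 0.0687×1.88/(0.0474−0.0687) × (0.01886−0.06459) = (-6.064)×(-0.04573) = 0.2773 mol/dm³.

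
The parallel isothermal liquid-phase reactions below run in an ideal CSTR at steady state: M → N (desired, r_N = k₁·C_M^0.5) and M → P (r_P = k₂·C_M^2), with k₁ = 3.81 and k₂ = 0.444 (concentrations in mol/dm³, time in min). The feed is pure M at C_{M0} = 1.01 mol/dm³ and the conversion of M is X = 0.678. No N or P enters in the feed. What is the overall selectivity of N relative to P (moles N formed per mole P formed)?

46.3

Exit C_M = C_{M0}(1−X) = 1.01×0.322 = 0.3252 mol/dm³.
A CSTR operates uniformly at the exit composition, giving r_N = 2.173 and r_P = 0.04696 (each k·C_M^n at C_M = 0.3252).
Overall selectivity = C_N/C_P = r_Nτ/(r_Pτ) = r_N/r_P = 46.3.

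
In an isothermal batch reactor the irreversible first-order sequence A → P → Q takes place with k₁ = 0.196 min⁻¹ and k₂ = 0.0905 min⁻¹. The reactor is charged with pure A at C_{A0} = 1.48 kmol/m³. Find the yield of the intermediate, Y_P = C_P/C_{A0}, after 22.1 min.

0.227

Solving the coupled first-order balances gives C_P(t) = [k₁/(k₂−k₁)]·C_{A0}·(e^(−k₁t) − e^(−k₂t)).
e^(−k₁t) = e^(−0.196×22.1) = e^(−4.332) = 0.01315; e^(−k₂t) = e^(−2.000) = 0.1353.
C_P = 0.196×1.48/(0.0905−0.196) × (0.01315−0.1353) = (-2.750)×(-0.1222) = 0.3359 kmol/m³.
Y_P = C_P/C_{A0} = 0.3359/1.48 = 0.227.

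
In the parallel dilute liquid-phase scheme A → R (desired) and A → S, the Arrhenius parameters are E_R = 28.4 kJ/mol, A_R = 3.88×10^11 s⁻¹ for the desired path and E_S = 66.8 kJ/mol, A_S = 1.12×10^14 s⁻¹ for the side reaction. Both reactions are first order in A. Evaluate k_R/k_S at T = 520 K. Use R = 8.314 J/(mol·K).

25.0

k_R/k_S = (A_R/A_S)·exp[−(E_R−E_S)/(RT)] = (A_R/A_S)·exp[(E_S−E_R)/(RT)].
(E_S−E_R)/(RT) = (66.8−28.4)×10³/(8.314×520) = 38400/4323 = 8.882.
k_R/k_S = (3.88×10^11/1.12×10^14)·exp(8.882) = 0.003464 × 7202 = 25.0.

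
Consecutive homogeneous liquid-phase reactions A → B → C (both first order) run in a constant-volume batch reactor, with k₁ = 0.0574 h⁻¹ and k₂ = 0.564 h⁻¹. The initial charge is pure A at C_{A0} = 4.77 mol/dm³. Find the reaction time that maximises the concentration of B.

The intermediate peaks when r₁ = r₂, i.e. k₁e^(−k₁t) = k₂e^(−k₂t), giving t_opt = ln(k₂/k₁)/(k₂−k₁).
= ln(0.564/0.0574)/(0.564−0.0574) = ln(9.826)/0.5066 = 2.285/0.5066 = 4.51 h.

4.51 h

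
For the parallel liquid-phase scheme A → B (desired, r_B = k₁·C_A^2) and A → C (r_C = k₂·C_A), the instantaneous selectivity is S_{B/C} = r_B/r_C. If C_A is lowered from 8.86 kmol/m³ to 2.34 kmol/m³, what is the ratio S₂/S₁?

S_{B/C} = (k₁/k₂)·C_A, so S₂/S₁ = (C_{A,2}/C_{A,1}).
= 2.34/8.86 = 0.264.

0.264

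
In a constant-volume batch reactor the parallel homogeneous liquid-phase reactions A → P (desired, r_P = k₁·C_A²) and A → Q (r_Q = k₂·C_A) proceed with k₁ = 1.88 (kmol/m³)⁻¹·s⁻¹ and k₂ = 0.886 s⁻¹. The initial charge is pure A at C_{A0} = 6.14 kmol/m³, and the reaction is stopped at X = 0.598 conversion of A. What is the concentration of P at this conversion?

C_A = C_{A0}(1−X) = 2.468 kmol/m³.
Along a PFR/batch, dC_Q/dC_A = −r_Q/(r_P+r_Q) = −k₂/(k₂+k₁·C_A).
Integrating from C_{A0} to C_A: C_Q = (0.886/1.88)·ln[(0.886+1.88·6.14)/(0.886+1.88·2.47)] = 0.4713·ln(12.43/5.526) = 0.3820 kmol/m³.
Then C_P = (C_{A0}−C_A) − C_Q = 3.672 − 0.3820 = 3.290 kmol/m³.

3.29 kmol/m³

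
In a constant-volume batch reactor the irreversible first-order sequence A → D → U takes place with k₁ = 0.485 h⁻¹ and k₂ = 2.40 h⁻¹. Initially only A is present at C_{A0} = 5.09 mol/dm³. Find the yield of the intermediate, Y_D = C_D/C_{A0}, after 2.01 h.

0.0935

The intermediate concentration in a first-order A→B→C sequence is C_D = k₁C_{A0}(e^(−k₁t) − e^(−k₂t))/(k₂−k₁).
e^(−k₁t) = e^(−0.485×2.01) = e^(−0.9748) = 0.3772; e^(−k₂t) = e^(−4.824) = 0.008035.
C_D = 0.485×5.09/(2.40−0.485) × (0.3772−0.008035) = 1.289×0.3692 = 0.4760 mol/dm³.
Y_D = C_D/C_{A0} = 0.4760/5.09 = 0.0935.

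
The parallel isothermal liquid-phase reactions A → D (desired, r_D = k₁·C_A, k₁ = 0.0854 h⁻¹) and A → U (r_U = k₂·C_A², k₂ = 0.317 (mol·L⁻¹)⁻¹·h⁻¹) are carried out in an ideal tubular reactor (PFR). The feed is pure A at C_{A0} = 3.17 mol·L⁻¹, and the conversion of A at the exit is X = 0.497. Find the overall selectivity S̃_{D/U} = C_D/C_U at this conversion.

0.117

C_A = C_{A0}(1−X) = 1.595 mol·L⁻¹.
Along a PFR/batch, dC_D/dC_A = −r_D/(r_D+r_U) = −k₁/(k₁+k₂·C_A).
Integrating from C_{A0} to C_A: C_D = (0.0854/0.317)·ln[(0.0854+0.317·3.17)/(0.0854+0.317·1.59)] = 0.2694·ln(1.090/0.5909) = 0.1650 mol·L⁻¹.
C_U = (C_{A0}−C_A)−C_D = 1.410 mol·L⁻¹; S̃_{D/U} = 0.1650/1.410 = 0.117.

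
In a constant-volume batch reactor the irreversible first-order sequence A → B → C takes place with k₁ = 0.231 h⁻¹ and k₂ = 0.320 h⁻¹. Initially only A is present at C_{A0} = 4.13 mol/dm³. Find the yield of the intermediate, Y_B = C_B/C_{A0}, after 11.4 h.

The intermediate concentration in a first-order A→B→C sequence is C_B = k₁C_{A0}(e^(−k₁t) − e^(−k₂t))/(k₂−k₁).
e^(−k₁t) = e^(−0.231×11.4) = e^(−2.633) = 0.07183; e^(−k₂t) = e^(−3.648) = 0.02604.
C_B = 0.231×4.13/(0.320−0.231) × (0.07183−0.02604) = 10.72×0.04579 = 0.4909 mol/dm³.
Y_B = C_B/C_{A0} = 0.4909/4.13 = 0.119.

0.119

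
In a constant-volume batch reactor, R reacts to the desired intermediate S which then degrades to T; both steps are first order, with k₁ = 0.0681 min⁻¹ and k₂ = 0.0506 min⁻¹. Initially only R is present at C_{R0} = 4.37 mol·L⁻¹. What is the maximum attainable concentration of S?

1.85 mol·L⁻¹

For a first-order series the maximum intermediate yield is C_{S,max}/C_{R0} = (k₁/k₂)^[k₂/(k₂−k₁)].
= (0.0681/0.0506)^(0.0506/(0.0506−0.0681)) = (1.346)^(-2.891) = 0.4237.
C_{S,max} = 0.4237×4.37 = 1.85 mol·L⁻¹.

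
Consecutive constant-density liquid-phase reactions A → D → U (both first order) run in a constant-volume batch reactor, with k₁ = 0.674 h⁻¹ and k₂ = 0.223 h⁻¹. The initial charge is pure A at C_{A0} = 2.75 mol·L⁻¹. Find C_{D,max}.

Evaluating C_D at t_opt = ln(k₂/k₁)/(k₂−k₁) gives C_{D,max}/C_{A0} = (k₁/k₂)^[k₂/(k₂−k₁)].
= (0.674/0.223)^(0.223/(0.223−0.674)) = (3.022)^(-0.4945) = 0.5787.
C_{D,max} = 0.5787×2.75 = 1.59 mol·L⁻¹.

1.59 mol·L⁻¹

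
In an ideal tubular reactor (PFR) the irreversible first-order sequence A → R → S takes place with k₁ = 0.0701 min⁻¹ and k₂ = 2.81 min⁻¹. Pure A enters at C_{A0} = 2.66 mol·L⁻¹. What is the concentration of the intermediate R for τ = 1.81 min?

0.0595 mol·L⁻¹

The intermediate concentration in a first-order A→B→C sequence is C_R = k₁C_{A0}(e^(−k₁τ) − e^(−k₂τ))/(k₂−k₁).
e^(−k₁τ) = e^(−0.0701×1.81) = e^(−0.1269) = 0.8808; e^(−k₂τ) = e^(−5.086) = 0.006182.
C_R = 0.0701×2.66/(2.81−0.0701) × (0.8808−0.006182) = 0.06806×0.8747 = 0.05953 mol·L⁻¹.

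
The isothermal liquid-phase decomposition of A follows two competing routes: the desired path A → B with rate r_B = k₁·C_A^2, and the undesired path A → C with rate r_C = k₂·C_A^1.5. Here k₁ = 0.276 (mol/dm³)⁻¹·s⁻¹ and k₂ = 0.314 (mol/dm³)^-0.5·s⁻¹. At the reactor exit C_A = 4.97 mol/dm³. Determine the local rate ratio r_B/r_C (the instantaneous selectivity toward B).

S_{B/C} = r_B/r_C = (k₁·C_A^2)/(k₂·C_A^1.5) = (k₁/k₂)·C_A^0.5.
= (0.276×4.970^2) / (0.314×4.970^1.5) = 6.817/3.479 = 1.96.
Since the desired path is higher order in A, keeping C_A high (PFR or concentrated feed) favours B.

1.96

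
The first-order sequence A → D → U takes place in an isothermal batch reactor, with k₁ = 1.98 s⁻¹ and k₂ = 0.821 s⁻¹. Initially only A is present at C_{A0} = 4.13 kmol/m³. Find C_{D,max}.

2.21 kmol/m³

Evaluating C_D at t_opt = ln(k₂/k₁)/(k₂−k₁) gives C_{D,max}/C_{A0} = (k₁/k₂)^[k₂/(k₂−k₁)].
= (1.98/0.821)^(0.821/(0.821−1.98)) = (2.412)^(-0.7084) = 0.5360.
C_{D,max} = 0.5360×4.13 = 2.21 kmol/m³.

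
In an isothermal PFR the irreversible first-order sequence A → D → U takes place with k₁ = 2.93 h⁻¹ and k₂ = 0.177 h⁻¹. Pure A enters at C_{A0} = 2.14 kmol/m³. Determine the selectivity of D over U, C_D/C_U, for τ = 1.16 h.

6.14

Solving the coupled first-order balances gives C_D(τ) = [k₁/(k₂−k₁)]·C_{A0}·(e^(−k₁τ) − e^(−k₂τ)).
e^(−k₁τ) = e^(−2.93×1.16) = e^(−3.399) = 0.03341; e^(−k₂τ) = e^(−0.2053) = 0.8144.
C_D = 2.93×2.14/(0.177−2.93) × (0.03341−0.8144) = (-2.278)×(-0.7810) = 1.779 kmol/m³.
C_A = C_{A0}e^(−k₁τ) = 0.07150 kmol/m³, so C_U = C_{A0}−C_A−C_D = 0.2898 kmol/m³; C_D/C_U = 6.14.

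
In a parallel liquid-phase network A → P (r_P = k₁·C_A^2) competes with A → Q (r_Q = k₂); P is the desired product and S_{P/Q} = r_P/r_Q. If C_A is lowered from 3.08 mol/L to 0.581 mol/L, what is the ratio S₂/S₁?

0.0356

S_{P/Q} = (k₁/k₂)·C_A^2, so S₂/S₁ = (C_{A,2}/C_{A,1})^2.
= (0.581/3.08)^2 = (0.1886)^2 = 0.0356.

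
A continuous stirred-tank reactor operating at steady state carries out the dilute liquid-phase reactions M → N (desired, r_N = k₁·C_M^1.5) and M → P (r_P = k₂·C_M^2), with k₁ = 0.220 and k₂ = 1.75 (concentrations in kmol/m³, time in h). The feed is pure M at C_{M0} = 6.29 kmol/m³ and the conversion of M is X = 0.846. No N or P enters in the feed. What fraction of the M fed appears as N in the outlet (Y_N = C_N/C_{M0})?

Exit C_M = C_{M0}(1−X) = 6.29×0.154 = 0.9687 kmol/m³.
In a CSTR the entire volume is at exit conditions, so r_N = 0.220×0.9687^1.5 = 0.2097 and r_P = 1.75×0.9687^2 = 1.642.
Fraction of consumed M going to N: r_N/(r_N+r_P) = 0.1133.
C_N = 0.1133·C_{M0}·X = 0.1133×6.29×0.846 = 0.603 kmol/m³; Y_N = C_N/C_{M0} = 0.0958.

0.0958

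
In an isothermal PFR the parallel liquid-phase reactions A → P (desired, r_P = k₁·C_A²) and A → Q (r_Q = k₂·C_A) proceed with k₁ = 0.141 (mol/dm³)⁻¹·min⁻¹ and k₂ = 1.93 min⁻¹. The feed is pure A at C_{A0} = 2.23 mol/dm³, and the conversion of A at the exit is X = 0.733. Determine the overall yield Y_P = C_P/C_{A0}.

C_A = C_{A0}(1−X) = 0.5954 mol/dm³.
Along a PFR/batch, dC_Q/dC_A = −r_Q/(r_P+r_Q) = −k₂/(k₂+k₁·C_A).
Integrating from C_{A0} to C_A: C_Q = (1.93/0.141)·ln[(1.93+0.141·2.23)/(1.93+0.141·0.595)] = 13.69·ln(2.244/2.014) = 1.483 mol/dm³.
Then C_P = (C_{A0}−C_A) − C_Q = 1.635 − 1.483 = 0.1515 mol/dm³.
Y_P = C_P/C_{A0} = 0.1515/2.23 = 0.0679.

0.0679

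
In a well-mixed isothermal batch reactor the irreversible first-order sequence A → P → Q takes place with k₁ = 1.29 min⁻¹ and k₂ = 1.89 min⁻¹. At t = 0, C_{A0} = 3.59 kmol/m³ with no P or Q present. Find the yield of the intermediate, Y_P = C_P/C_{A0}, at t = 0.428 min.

0.280

The intermediate concentration in a first-order A→B→C sequence is C_P = k₁C_{A0}(e^(−k₁t) − e^(−k₂t))/(k₂−k₁).
e^(−k₁t) = e^(−1.29×0.428) = e^(−0.5521) = 0.5757; e^(−k₂t) = e^(−0.8089) = 0.4453.
C_P = 1.29×3.59/(1.89−1.29) × (0.5757−0.4453) = 7.719×0.1304 = 1.006 kmol/m³.
Y_P = C_P/C_{A0} = 1.006/3.59 = 0.280.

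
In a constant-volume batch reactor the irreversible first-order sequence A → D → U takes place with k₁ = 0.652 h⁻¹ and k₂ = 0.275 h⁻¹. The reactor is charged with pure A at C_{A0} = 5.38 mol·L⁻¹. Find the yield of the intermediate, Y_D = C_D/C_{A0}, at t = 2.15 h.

For first-order series with pure A initially, C_D(t) = k₁C_{A0}/(k₂−k₁)·(e^(−k₁t) − e^(−k₂t)).
e^(−k₁t) = e^(−0.652×2.15) = e^(−1.402) = 0.2462; e^(−k₂t) = e^(−0.5913) = 0.5536.
C_D = 0.652×5.38/(0.275−0.652) × (0.2462−0.5536) = (-9.304)×(-0.3075) = 2.861 mol·L⁻¹.
Y_D = C_D/C_{A0} = 2.861/5.38 = 0.532.

0.532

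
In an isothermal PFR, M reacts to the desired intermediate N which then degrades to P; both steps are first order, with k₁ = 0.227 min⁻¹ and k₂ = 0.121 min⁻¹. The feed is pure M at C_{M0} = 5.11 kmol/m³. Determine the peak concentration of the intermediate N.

Evaluating C_N at τ_opt = ln(k₂/k₁)/(k₂−k₁) gives C_{N,max}/C_{M0} = (k₁/k₂)^[k₂/(k₂−k₁)].
= (0.227/0.121)^(0.121/(0.121−0.227)) = (1.876)^(-1.142) = 0.4876.
C_{N,max} = 0.4876×5.11 = 2.49 kmol/m³.

2.49 kmol/m³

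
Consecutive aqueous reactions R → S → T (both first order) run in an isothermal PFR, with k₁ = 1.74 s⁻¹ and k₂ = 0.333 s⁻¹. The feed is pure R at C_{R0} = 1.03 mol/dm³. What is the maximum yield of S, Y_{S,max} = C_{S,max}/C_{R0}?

0.676

Evaluating C_S at τ_opt = ln(k₂/k₁)/(k₂−k₁) gives C_{S,max}/C_{R0} = (k₁/k₂)^[k₂/(k₂−k₁)].
= (1.74/0.333)^(0.333/(0.333−1.74)) = (5.225)^(-0.2367) = 0.6762.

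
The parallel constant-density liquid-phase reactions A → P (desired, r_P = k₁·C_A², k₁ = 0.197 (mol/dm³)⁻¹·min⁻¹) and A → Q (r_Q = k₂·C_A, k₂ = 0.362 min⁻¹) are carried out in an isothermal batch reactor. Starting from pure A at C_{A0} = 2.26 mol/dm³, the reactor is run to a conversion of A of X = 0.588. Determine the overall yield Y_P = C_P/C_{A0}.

C_A = C_{A0}(1−X) = 0.9311 mol/dm³.
Along a PFR/batch, dC_Q/dC_A = −r_Q/(r_P+r_Q) = −k₂/(k₂+k₁·C_A).
Integrating from C_{A0} to C_A: C_Q = (0.362/0.197)·ln[(0.362+0.197·2.26)/(0.362+0.197·0.931)] = 1.838·ln(0.8072/0.5454) = 0.7204 mol/dm³.
Then C_P = (C_{A0}−C_A) − C_Q = 1.329 − 0.7204 = 0.6085 mol/dm³.
Y_P = C_P/C_{A0} = 0.6085/2.26 = 0.269.

0.269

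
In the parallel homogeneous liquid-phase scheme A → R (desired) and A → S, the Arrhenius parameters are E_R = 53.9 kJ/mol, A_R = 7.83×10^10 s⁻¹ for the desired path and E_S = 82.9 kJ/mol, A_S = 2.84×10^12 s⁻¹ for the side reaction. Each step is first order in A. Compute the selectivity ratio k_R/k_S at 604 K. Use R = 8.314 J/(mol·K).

8.88

k_R/k_S = (A_R/A_S)·exp[−(E_R−E_S)/(RT)] = (A_R/A_S)·exp[(E_S−E_R)/(RT)].
(E_S−E_R)/(RT) = (82.9−53.9)×10³/(8.314×604) = 29000/5022 = 5.775.
k_R/k_S = (7.83×10^10/2.84×10^12)·exp(5.775) = 0.02757 × 322.1 = 8.88.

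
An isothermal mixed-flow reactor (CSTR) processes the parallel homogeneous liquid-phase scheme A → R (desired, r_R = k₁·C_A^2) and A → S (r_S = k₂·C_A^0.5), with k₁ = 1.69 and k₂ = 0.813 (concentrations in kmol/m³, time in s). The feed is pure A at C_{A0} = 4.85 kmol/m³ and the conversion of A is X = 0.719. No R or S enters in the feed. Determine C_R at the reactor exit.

Exit C_A = C_{A0}(1−X) = 4.85×0.281 = 1.363 kmol/m³.
In a CSTR the entire volume is at exit conditions, so r_R = 1.69×1.363^2 = 3.139 and r_S = 0.813×1.363^0.5 = 0.9491.
Fraction of consumed A going to R: r_R/(r_R+r_S) = 0.7678.
C_R = 0.7678·C_{A0}·X = 0.7678×4.85×0.719 = 2.68 kmol/m³.

2.68 kmol/m³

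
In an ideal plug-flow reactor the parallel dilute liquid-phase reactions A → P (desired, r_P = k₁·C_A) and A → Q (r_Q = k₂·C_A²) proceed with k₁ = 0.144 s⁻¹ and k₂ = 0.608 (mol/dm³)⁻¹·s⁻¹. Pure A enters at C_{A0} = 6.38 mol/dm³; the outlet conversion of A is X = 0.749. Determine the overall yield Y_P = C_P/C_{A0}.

C_A = C_{A0}(1−X) = 1.601 mol/dm³.
Along a PFR/batch, dC_P/dC_A = −r_P/(r_P+r_Q) = −k₁/(k₁+k₂·C_A).
Integrating from C_{A0} to C_A: C_P = (0.144/0.608)·ln[(0.144+0.608·6.38)/(0.144+0.608·1.60)] = 0.2368·ln(4.023/1.118) = 0.3034 mol/dm³.
Y_P = C_P/C_{A0} = 0.3034/6.38 = 0.0475.

0.0475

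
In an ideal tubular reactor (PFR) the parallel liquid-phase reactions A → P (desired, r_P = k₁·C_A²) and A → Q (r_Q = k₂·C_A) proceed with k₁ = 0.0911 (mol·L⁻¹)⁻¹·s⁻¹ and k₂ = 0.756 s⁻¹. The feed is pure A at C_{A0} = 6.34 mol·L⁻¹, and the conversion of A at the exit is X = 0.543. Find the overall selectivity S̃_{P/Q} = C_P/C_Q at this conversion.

0.547

C_A = C_{A0}(1−X) = 2.897 mol·L⁻¹.
Along a PFR/batch, dC_Q/dC_A = −r_Q/(r_P+r_Q) = −k₂/(k₂+k₁·C_A).
Integrating from C_{A0} to C_A: C_Q = (0.756/0.0911)·ln[(0.756+0.0911·6.34)/(0.756+0.0911·2.90)] = 8.299·ln(1.334/1.020) = 2.225 mol·L⁻¹.
Then C_P = (C_{A0}−C_A) − C_Q = 3.443 − 2.225 = 1.218 mol·L⁻¹.
S̃_{P/Q} = C_P/C_Q = 1.218/2.225 = 0.547.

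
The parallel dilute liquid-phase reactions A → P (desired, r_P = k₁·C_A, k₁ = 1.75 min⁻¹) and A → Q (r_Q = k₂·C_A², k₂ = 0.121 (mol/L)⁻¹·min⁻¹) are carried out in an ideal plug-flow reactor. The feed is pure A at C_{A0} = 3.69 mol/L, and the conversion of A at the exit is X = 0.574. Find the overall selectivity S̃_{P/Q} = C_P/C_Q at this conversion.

5.54

C_A = C_{A0}(1−X) = 1.572 mol/L.
Along a PFR/batch, dC_P/dC_A = −r_P/(r_P+r_Q) = −k₁/(k₁+k₂·C_A).
Integrating from C_{A0} to C_A: C_P = (1.75/0.121)·ln[(1.75+0.121·3.69)/(1.75+0.121·1.57)] = 14.46·ln(2.196/1.940) = 1.794 mol/L.
C_Q = (C_{A0}−C_A)−C_P = 0.3237 mol/L; S̃_{P/Q} = 1.794/0.3237 = 5.54.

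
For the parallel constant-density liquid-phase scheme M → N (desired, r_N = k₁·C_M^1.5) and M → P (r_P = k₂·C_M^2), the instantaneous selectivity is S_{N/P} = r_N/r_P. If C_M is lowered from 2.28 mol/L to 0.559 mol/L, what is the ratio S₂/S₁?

S_{N/P} = (k₁/k₂)·C_M^-0.5, so S₂/S₁ = (C_{M,2}/C_{M,1})^-0.5.
= (0.559/2.28)^(-0.5) = (0.2452)^(-0.5) = 2.02.

2.02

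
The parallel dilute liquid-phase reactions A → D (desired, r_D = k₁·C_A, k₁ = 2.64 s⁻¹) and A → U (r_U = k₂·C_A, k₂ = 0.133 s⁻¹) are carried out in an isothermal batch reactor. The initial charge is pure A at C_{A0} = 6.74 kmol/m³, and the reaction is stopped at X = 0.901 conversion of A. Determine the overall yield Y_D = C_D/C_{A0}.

0.858

C_A = C_{A0}(1−X) = 0.6673 kmol/m³.
Both paths are first order in A, so the instantaneous fraction to D is constant: dC_D/d(−C_A) = k₁/(k₁+k₂) = 0.9520.
C_D = 0.9520·(C_{A0}−C_A) = 0.9520×6.073 = 5.78 kmol/m³.
Y_D = C_D/C_{A0} = 5.781/6.74 = 0.858.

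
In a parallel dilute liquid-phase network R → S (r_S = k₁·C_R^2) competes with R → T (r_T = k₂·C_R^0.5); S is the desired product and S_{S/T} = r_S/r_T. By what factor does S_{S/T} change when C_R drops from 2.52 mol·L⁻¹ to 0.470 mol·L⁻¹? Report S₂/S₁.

0.0805

S_{S/T} = (k₁/k₂)·C_R^1.5, so S₂/S₁ = (C_{R,2}/C_{R,1})^1.5.
= (0.470/2.52)^1.5 = (0.1865)^1.5 = 0.0805.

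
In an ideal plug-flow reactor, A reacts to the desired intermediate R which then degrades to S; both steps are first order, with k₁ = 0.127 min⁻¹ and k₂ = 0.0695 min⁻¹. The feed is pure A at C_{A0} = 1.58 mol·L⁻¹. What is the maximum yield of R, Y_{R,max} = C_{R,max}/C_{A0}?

For a first-order series the maximum intermediate yield is C_{R,max}/C_{A0} = (k₁/k₂)^[k₂/(k₂−k₁)].
= (0.127/0.0695)^(0.0695/(0.0695−0.127)) = (1.827)^(-1.209) = 0.4825.

0.483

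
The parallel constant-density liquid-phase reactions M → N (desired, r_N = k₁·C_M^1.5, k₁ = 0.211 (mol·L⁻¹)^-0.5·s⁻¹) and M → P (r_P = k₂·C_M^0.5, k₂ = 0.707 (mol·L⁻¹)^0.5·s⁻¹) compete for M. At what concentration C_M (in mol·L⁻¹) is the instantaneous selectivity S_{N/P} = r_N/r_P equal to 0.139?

0.466 mol·L⁻¹

S_{N/P} = (k₁/k₂)·C_M ⇒ C_M = S·k₂/k₁.
= 0.139×0.707/0.211 = 0.466 mol·L⁻¹.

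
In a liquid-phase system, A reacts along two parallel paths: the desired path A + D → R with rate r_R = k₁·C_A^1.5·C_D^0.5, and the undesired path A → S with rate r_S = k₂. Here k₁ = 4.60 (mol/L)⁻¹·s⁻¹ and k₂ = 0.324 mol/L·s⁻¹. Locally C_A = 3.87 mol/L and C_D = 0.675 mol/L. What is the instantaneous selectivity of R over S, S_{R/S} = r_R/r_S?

88.8

S_{R/S} = r_R/r_S = (k₁·C_A^1.5·C_D^0.5)/(k₂) = (k₁/k₂)·C_A^1.5·C_D^0.5.
= (4.60×3.870^1.5×0.6750^0.5) / (0.324) = 28.77/0.3240 = 88.8.
Since the desired path is higher order in A, keeping C_A high (PFR or concentrated feed) favours R.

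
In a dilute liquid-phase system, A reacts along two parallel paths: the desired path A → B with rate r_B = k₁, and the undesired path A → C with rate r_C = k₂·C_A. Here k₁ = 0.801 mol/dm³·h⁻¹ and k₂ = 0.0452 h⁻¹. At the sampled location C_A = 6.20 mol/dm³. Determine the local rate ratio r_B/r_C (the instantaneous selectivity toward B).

2.86

S_{B/C} = r_B/r_C = (k₁)/(k₂·C_A) = (k₁/k₂)·C_A⁻¹.
= (0.801) / (0.0452×6.200) = 0.8010/0.2802 = 2.86.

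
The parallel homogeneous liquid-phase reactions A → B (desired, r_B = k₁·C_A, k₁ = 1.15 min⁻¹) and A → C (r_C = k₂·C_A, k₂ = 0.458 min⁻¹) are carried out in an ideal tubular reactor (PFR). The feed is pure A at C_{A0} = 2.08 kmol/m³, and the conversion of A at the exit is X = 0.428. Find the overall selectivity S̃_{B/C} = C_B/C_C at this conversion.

C_A = C_{A0}(1−X) = 1.190 kmol/m³.
Both paths are first order in A, so the instantaneous fraction to B is constant: dC_B/d(−C_A) = k₁/(k₁+k₂) = 0.7152.
C_B = 0.7152·(C_{A0}−C_A) = 0.7152×0.8902 = 0.637 kmol/m³.
C_C = (C_{A0}−C_A)−C_B = 0.2536 kmol/m³; S̃_{B/C} = 0.6367/0.2536 = 2.51.

2.51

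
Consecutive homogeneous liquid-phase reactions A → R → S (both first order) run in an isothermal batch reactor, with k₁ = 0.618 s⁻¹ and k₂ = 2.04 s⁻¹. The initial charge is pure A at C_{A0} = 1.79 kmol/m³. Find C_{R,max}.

For a first-order series the maximum intermediate yield is C_{R,max}/C_{A0} = (k₁/k₂)^[k₂/(k₂−k₁)].
= (0.618/2.04)^(2.04/(2.04−0.618)) = (0.3029)^(1.435) = 0.1803.
C_{R,max} = 0.1803×1.79 = 0.323 kmol/m³.

0.323 kmol/m³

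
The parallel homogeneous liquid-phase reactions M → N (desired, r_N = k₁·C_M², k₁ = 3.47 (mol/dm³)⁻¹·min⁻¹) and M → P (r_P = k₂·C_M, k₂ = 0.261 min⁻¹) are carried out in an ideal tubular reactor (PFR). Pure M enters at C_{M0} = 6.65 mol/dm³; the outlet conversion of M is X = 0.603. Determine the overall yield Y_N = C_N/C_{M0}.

C_M = C_{M0}(1−X) = 2.640 mol/dm³.
Along a PFR/batch, dC_P/dC_M = −r_P/(r_N+r_P) = −k₂/(k₂+k₁·C_M).
Integrating from C_{M0} to C_M: C_P = (0.261/3.47)·ln[(0.261+3.47·6.65)/(0.261+3.47·2.64)] = 0.07522·ln(23.34/9.422) = 0.06822 mol/dm³.
Then C_N = (C_{M0}−C_M) − C_P = 4.010 − 0.06822 = 3.942 mol/dm³.
Y_N = C_N/C_{M0} = 3.942/6.65 = 0.593.

0.593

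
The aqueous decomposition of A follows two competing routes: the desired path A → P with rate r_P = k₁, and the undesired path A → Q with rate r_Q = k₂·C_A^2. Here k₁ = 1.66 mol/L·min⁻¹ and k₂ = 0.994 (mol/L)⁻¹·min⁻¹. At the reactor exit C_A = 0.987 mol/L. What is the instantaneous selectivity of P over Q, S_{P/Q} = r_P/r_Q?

S_{P/Q} = r_P/r_Q = (k₁)/(k₂·C_A^2) = (k₁/k₂)·C_A^-2.
= (1.66) / (0.994×0.9870^2) = 1.660/0.9683 = 1.71.
The undesired path is higher order in A, so low C_A (CSTR or dilute feed) favours P.

1.71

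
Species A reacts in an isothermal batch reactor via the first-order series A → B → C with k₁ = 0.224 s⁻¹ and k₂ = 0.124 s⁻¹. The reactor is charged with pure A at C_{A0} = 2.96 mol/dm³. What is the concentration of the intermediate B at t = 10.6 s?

Solving the coupled first-order balances gives C_B(t) = [k₁/(k₂−k₁)]·C_{A0}·(e^(−k₁t) − e^(−k₂t)).
e^(−k₁t) = e^(−0.224×10.6) = e^(−2.374) = 0.09307; e^(−k₂t) = e^(−1.314) = 0.2686.
C_B = 0.224×2.96/(0.124−0.224) × (0.09307−0.2686) = (-6.630)×(-0.1756) = 1.164 mol/dm³.

1.16 mol/dm³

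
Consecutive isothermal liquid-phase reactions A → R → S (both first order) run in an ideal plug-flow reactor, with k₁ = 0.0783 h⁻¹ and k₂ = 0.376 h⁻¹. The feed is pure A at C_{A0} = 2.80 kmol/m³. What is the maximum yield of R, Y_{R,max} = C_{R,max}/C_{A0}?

0.138

For a first-order series the maximum intermediate yield is C_{R,max}/C_{A0} = (k₁/k₂)^[k₂/(k₂−k₁)].
= (0.0783/0.376)^(0.376/(0.376−0.0783)) = (0.2082)^(1.263) = 0.1378.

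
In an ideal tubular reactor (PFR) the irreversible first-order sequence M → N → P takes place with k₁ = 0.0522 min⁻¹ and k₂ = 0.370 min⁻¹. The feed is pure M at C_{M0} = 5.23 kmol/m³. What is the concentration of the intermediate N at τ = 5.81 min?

0.534 kmol/m³

The intermediate concentration in a first-order A→B→C sequence is C_N = k₁C_{M0}(e^(−k₁τ) − e^(−k₂τ))/(k₂−k₁).
e^(−k₁τ) = e^(−0.0522×5.81) = e^(−0.3033) = 0.7384; e^(−k₂τ) = e^(−2.150) = 0.1165.
C_N = 0.0522×5.23/(0.370−0.0522) × (0.7384−0.1165) = 0.8590×0.6219 = 0.5342 kmol/m³.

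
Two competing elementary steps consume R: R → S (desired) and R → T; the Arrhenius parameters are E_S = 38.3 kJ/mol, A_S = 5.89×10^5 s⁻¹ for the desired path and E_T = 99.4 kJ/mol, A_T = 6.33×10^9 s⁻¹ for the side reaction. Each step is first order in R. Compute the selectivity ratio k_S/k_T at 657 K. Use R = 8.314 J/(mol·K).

With equal orders, S_{S/T} = k_S/k_T = (A_S/A_T)·exp[(E_T−E_S)/(RT)].
(E_T−E_S)/(RT) = (99.4−38.3)×10³/(8.314×657) = 61100/5462 = 11.19.
k_S/k_T = (5.89×10^5/6.33×10^9)·exp(11.19) = 9.305×10^-5 × 72097 = 6.71.

6.71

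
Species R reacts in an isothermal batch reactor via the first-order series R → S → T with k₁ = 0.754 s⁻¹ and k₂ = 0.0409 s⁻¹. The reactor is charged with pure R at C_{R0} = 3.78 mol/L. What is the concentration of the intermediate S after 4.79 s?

3.18 mol/L

For first-order series with pure R initially, C_S(t) = k₁C_{R0}/(k₂−k₁)·(e^(−k₁t) − e^(−k₂t)).
e^(−k₁t) = e^(−0.754×4.79) = e^(−3.612) = 0.02701; e^(−k₂t) = e^(−0.1959) = 0.8221.
C_S = 0.754×3.78/(0.0409−0.754) × (0.02701−0.8221) = (-3.997)×(-0.7951) = 3.178 mol/L.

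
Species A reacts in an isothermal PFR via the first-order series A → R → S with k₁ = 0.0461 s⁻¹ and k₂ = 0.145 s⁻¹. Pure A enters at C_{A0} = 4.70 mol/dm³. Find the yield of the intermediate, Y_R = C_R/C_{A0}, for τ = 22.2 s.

The intermediate concentration in a first-order A→B→C sequence is C_R = k₁C_{A0}(e^(−k₁τ) − e^(−k₂τ))/(k₂−k₁).
e^(−k₁τ) = e^(−0.0461×22.2) = e^(−1.023) = 0.3594; e^(−k₂τ) = e^(−3.219) = 0.04000.
C_R = 0.0461×4.70/(0.145−0.0461) × (0.3594−0.04000) = 2.191×0.3194 = 0.6997 mol/dm³.
Y_R = C_R/C_{A0} = 0.6997/4.70 = 0.149.

0.149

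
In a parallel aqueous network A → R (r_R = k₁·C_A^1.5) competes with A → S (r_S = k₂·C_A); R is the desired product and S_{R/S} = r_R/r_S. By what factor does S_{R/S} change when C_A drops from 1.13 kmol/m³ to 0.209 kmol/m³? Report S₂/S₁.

S_{R/S} = (k₁/k₂)·C_A^0.5, so S₂/S₁ = (C_{A,2}/C_{A,1})^0.5.
= (0.209/1.13)^0.5 = (0.1850)^0.5 = 0.430.
Selectivity toward R falls as C_A falls — high-concentration operation is favoured.

0.430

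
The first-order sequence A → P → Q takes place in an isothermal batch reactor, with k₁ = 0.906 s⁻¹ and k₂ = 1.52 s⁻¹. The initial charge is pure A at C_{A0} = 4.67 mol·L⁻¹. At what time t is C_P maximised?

0.843 s

Setting dC_P/dt = 0 gives t_opt = ln(k₂/k₁)/(k₂−k₁).
= ln(1.52/0.906)/(1.52−0.906) = ln(1.678)/0.6140 = 0.5174/0.6140 = 0.843 s.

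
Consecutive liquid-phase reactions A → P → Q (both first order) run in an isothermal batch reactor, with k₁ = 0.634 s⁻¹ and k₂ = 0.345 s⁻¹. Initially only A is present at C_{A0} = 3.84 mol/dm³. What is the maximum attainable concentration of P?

1.86 mol/dm³

At the optimum, C_{P,max}/C_{A0} = (k₁/k₂)^[k₂/(k₂−k₁)].
= (0.634/0.345)^(0.345/(0.345−0.634)) = (1.838)^(-1.194) = 0.4836.
C_{P,max} = 0.4836×3.84 = 1.86 mol/dm³.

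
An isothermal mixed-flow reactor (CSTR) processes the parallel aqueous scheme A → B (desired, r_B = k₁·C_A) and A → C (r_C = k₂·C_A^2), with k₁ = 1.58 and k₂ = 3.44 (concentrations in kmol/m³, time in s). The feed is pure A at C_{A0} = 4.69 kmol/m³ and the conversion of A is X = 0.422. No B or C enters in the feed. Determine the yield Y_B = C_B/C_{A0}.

Exit C_A = C_{A0}(1−X) = 4.69×0.578 = 2.711 kmol/m³.
In a CSTR the entire volume is at exit conditions, so r_B = 1.58×2.711 = 4.283 and r_C = 3.44×2.711^2 = 25.28.
Fraction of consumed A going to B: r_B/(r_B+r_C) = 0.1449.
C_B = 0.1449·C_{A0}·X = 0.1449×4.69×0.422 = 0.287 kmol/m³; Y_B = C_B/C_{A0} = 0.0611.

0.0611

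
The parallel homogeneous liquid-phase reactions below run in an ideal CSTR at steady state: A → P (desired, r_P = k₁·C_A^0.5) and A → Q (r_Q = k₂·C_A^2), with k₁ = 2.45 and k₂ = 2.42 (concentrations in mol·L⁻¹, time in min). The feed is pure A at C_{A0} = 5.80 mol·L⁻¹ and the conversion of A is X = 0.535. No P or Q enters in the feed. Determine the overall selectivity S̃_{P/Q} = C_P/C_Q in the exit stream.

0.229

Exit C_A = C_{A0}(1−X) = 5.80×0.465 = 2.697 mol·L⁻¹.
Rates in a CSTR are evaluated at the outlet concentration: r_P = 2.45×2.697^0.5 = 4.024, r_Q = 2.42×2.697^2 = 17.60.
Overall selectivity = C_P/C_Q = r_Pτ/(r_Qτ) = r_P/r_Q = 0.229.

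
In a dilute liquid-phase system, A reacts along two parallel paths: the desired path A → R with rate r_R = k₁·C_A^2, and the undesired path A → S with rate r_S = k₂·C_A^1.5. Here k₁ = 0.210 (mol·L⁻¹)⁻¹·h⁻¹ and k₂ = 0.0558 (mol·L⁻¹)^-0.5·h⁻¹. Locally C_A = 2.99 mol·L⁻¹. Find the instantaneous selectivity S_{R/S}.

S_{R/S} = r_R/r_S = (k₁·C_A^2)/(k₂·C_A^1.5) = (k₁/k₂)·C_A^0.5.
= (0.210×2.990^2) / (0.0558×2.990^1.5) = 1.877/0.2885 = 6.51.

6.51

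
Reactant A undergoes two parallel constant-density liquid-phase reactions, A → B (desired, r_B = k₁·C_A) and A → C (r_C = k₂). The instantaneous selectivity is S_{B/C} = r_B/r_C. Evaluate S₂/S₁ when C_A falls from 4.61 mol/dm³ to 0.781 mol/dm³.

S_{B/C} = (k₁/k₂)·C_A, so S₂/S₁ = (C_{A,2}/C_{A,1}).
= 0.781/4.61 = 0.169.
Selectivity toward B falls as C_A falls — high-concentration operation is favoured.

0.169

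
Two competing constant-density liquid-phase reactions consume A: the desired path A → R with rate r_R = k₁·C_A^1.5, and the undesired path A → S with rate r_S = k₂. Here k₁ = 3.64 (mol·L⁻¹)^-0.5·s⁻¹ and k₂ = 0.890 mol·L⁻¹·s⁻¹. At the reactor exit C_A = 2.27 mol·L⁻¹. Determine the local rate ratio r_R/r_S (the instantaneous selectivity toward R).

14.0

S_{R/S} = r_R/r_S = (k₁·C_A^1.5)/(k₂) = (k₁/k₂)·C_A^1.5.
= (3.64×2.270^1.5) / (0.890) = 12.45/0.8900 = 14.0.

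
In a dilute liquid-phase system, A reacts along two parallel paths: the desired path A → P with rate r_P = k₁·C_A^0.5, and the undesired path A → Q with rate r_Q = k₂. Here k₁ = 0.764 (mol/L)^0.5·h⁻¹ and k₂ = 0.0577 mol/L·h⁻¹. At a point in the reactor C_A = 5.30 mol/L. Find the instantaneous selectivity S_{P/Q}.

30.5

S_{P/Q} = r_P/r_Q = (k₁·C_A^0.5)/(k₂) = (k₁/k₂)·C_A^0.5.
= (0.764×5.300^0.5) / (0.0577) = 1.759/0.05770 = 30.5.
Since the desired path is higher order in A, keeping C_A high (PFR or concentrated feed) favours P.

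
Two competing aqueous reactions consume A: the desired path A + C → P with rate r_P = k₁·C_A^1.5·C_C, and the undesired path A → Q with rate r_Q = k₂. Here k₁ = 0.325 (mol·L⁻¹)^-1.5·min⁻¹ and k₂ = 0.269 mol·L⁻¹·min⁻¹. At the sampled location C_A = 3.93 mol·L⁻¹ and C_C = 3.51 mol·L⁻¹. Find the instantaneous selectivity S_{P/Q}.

33.0

S_{P/Q} = r_P/r_Q = (k₁·C_A^1.5·C_C)/(k₂) = (k₁/k₂)·C_A^1.5·C_C.
= (0.325×3.930^1.5×3.510) / (0.269) = 8.887/0.2690 = 33.0.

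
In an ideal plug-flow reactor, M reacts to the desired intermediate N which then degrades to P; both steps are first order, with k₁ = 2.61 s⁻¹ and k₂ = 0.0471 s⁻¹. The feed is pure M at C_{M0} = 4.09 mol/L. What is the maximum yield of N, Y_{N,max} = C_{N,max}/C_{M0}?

0.929

At the optimum, C_{N,max}/C_{M0} = (k₁/k₂)^[k₂/(k₂−k₁)].
= (2.61/0.0471)^(0.0471/(0.0471−2.61)) = (55.41)^(-0.01838) = 0.9289.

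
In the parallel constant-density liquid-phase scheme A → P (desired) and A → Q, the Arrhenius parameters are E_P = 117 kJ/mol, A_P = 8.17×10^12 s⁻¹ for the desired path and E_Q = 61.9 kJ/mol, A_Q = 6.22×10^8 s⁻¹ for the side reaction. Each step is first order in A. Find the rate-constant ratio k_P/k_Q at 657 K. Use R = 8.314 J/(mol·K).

Since both paths have the same order in A, the concentration cancels and S_{P/Q} = k_P/k_Q = (A_P/A_Q)·exp[(E_Q−E_P)/(RT)].
(E_Q−E_P)/(RT) = (61.9−117)×10³/(8.314×657) = -55100/5462 = -10.09.
k_P/k_Q = (8.17×10^12/6.22×10^8)·exp(-10.09) = 13135 × 4.160×10^-5 = 0.546.

0.546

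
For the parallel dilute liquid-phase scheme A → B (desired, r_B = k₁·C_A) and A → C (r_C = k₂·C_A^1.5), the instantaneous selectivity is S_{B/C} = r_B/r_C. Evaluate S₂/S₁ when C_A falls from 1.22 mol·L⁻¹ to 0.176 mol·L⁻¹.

S_{B/C} = (k₁/k₂)·C_A^-0.5, so S₂/S₁ = (C_{A,2}/C_{A,1})^-0.5.
= (0.176/1.22)^(-0.5) = (0.1443)^(-0.5) = 2.63.
Selectivity toward B rises as C_A falls — low-concentration operation is favoured.

2.63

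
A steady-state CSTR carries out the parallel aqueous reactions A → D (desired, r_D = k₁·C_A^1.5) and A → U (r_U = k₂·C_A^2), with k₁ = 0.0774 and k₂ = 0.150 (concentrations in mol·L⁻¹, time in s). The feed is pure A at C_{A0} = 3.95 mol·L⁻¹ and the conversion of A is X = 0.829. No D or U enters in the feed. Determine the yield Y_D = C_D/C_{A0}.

0.320

Exit C_A = C_{A0}(1−X) = 3.95×0.171 = 0.6755 mol·L⁻¹.
A CSTR operates uniformly at the exit composition, giving r_D = 0.04297 and r_U = 0.06843 (each k·C_A^n at C_A = 0.6755).
Fraction of consumed A going to D: r_D/(r_D+r_U) = 0.3857.
C_D = 0.3857·C_{A0}·X = 0.3857×3.95×0.829 = 1.26 mol·L⁻¹; Y_D = C_D/C_{A0} = 0.320.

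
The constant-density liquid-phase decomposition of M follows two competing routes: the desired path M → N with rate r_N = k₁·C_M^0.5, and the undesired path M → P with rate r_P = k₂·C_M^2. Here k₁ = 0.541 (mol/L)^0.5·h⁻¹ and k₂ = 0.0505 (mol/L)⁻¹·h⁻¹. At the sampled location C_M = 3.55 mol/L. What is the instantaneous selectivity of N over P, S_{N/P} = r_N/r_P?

S_{N/P} = r_N/r_P = (k₁·C_M^0.5)/(k₂·C_M^2) = (k₁/k₂)·C_M^-1.5.
= (0.541×3.550^0.5) / (0.0505×3.550^2) = 1.019/0.6364 = 1.60.

1.60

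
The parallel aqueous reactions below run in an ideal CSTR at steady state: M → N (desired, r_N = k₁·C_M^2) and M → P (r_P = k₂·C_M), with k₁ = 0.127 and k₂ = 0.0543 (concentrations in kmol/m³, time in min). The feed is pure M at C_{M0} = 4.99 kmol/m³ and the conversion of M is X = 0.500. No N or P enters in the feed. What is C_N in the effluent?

Exit C_M = C_{M0}(1−X) = 4.99×0.500 = 2.495 kmol/m³.
Rates in a CSTR are evaluated at the outlet concentration: r_N = 0.127×2.495^2 = 0.7906, r_P = 0.0543×2.495 = 0.1355.
Fraction of consumed M going to N: r_N/(r_N+r_P) = 0.8537.
C_N = 0.8537·C_{M0}·X = 0.8537×4.99×0.500 = 2.13 kmol/m³.

2.13 kmol/m³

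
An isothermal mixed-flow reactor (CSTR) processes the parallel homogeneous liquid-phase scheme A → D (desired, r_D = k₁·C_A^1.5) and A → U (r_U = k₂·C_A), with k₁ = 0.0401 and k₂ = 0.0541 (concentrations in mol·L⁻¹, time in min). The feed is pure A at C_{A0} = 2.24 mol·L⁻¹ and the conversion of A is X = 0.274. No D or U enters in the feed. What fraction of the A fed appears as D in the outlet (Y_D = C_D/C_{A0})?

Exit C_A = C_{A0}(1−X) = 2.24×0.726 = 1.626 mol·L⁻¹.
Rates in a CSTR are evaluated at the outlet concentration: r_D = 0.0401×1.626^1.5 = 0.08316, r_U = 0.0541×1.626 = 0.08798.
Fraction of consumed A going to D: r_D/(r_D+r_U) = 0.4859.
C_D = 0.4859·C_{A0}·X = 0.4859×2.24×0.274 = 0.298 mol·L⁻¹; Y_D = C_D/C_{A0} = 0.133.

0.133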